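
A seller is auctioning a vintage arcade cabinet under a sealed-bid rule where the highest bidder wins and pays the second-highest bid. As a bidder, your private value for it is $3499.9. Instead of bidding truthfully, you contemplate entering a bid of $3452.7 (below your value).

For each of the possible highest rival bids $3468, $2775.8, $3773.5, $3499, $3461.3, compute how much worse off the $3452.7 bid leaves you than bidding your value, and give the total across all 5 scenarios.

$71.4

The deviation costs you only when the competing bid falls strictly between $3452.7 and $3499.9; elsewhere both bids give the same outcome.
$3468: truthful payoff $31.9, deviation payoff $0 → loss $31.9.
$2775.8: outcomes coincide → loss $0.
$3773.5: outcomes coincide → loss $0.
$3499: truthful payoff $0.9, deviation payoff $0 → loss $0.9.
$3461.3: truthful payoff $38.6, deviation payoff $0 → loss $38.6.
Total loss = $31.9 + $0.9 + $38.6 = $71.4.
Truthful bidding weakly dominates here: raising your bid can only win items priced above your value, and lowering it can only forfeit items priced below.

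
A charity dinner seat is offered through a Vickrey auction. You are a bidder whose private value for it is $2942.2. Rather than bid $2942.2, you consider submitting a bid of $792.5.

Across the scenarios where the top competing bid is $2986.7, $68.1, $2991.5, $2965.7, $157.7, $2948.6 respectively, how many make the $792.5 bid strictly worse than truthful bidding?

0

The deviation hurts exactly when the highest competing bid lies strictly between $792.5 and $2942.2 — underbidding then forfeits a profitable win.
$2986.7: above both → same outcome either way.
$68.1: below both → same outcome either way.
$2991.5: above both → same outcome either way.
$2965.7: above both → same outcome either way.
$157.7: below both → same outcome either way.
$2948.6: above both → same outcome either way.
Count: 0.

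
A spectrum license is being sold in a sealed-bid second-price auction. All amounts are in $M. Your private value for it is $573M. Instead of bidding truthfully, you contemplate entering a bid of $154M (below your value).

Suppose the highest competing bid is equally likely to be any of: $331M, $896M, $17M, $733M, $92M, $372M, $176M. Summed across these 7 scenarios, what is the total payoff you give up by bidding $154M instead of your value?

$840M

The deviation costs you only when the competing bid falls strictly between $154M and $573M; elsewhere both bids give the same outcome.
$331M: truthful payoff $242M, deviation payoff $0M → loss $242M.
$896M: outcomes coincide → loss $0M.
$17M: outcomes coincide → loss $0M.
$733M: outcomes coincide → loss $0M.
$92M: outcomes coincide → loss $0M.
$372M: truthful payoff $201M, deviation payoff $0M → loss $201M.
$176M: truthful payoff $397M, deviation payoff $0M → loss $397M.
Total loss = $242M + $201M + $397M = $840M.
In a second-price auction your bid sets only whether you win, not what you pay, so bidding your true value is weakly dominant.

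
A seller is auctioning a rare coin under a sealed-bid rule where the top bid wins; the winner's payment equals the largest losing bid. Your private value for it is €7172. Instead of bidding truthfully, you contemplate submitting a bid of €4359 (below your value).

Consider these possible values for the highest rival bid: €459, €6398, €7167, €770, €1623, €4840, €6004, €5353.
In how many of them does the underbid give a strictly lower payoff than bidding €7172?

The deviation hurts exactly when the highest competing bid lies strictly between €4359 and €7172 — underbidding then forfeits a profitable win.
€459: below both → same outcome either way.
€6398: inside the interval → strictly worse (loss €774).
€7167: inside the interval → strictly worse (loss €5).
€770: below both → same outcome either way.
€1623: below both → same outcome either way.
€4840: inside the interval → strictly worse (loss €2332).
€6004: inside the interval → strictly worse (loss €1168).
€5353: inside the interval → strictly worse (loss €1819).
Count: 5.

5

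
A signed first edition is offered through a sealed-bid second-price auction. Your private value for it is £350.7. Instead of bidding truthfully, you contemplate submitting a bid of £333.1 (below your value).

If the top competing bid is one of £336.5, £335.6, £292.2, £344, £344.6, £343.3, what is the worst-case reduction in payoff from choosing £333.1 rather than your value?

£15.1

£336.5: truthful gives £14.2, deviation gives £0 → loss £14.2.
£335.6: truthful gives £15.1, deviation gives £0 → loss £15.1.
£292.2: same outcome either way → loss £0.
£344: truthful gives £6.7, deviation gives £0 → loss £6.7.
£344.6: truthful gives £6.1, deviation gives £0 → loss £6.1.
£343.3: truthful gives £7.4, deviation gives £0 → loss £7.4.
Maximum loss: £15.1.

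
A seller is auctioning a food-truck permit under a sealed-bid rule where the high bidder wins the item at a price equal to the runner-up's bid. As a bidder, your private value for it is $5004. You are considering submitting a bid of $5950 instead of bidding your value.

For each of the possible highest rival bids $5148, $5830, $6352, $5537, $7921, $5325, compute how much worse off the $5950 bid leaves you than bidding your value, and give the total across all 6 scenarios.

The deviation costs you only when the competing bid falls strictly between $5004 and $5950; elsewhere both bids give the same outcome.
$5148: truthful payoff $0, deviation payoff −$144 → loss $144.
$5830: truthful payoff $0, deviation payoff −$826 → loss $826.
$6352: outcomes coincide → loss $0.
$5537: truthful payoff $0, deviation payoff −$533 → loss $533.
$7921: outcomes coincide → loss $0.
$5325: truthful payoff $0, deviation payoff −$321 → loss $321.
Total loss = $144 + $826 + $533 + $321 = $1824.

$1824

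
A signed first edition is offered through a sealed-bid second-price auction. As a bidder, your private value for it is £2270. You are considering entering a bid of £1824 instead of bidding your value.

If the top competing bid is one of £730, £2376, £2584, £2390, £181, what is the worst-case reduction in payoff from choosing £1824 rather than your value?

£730: same outcome either way → loss £0.
£2376: same outcome either way → loss £0.
£2584: same outcome either way → loss £0.
£2390: same outcome either way → loss £0.
£181: same outcome either way → loss £0.
Maximum loss: £0.

£0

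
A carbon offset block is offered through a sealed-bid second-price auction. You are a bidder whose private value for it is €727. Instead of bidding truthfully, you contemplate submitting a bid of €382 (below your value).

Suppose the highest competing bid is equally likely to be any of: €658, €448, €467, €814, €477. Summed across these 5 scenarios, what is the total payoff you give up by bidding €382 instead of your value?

The deviation costs you only when the competing bid falls strictly between €382 and €727; elsewhere both bids give the same outcome.
€658: truthful payoff €69, deviation payoff €0 → loss €69.
€448: truthful payoff €279, deviation payoff €0 → loss €279.
€467: truthful payoff €260, deviation payoff €0 → loss €260.
€814: outcomes coincide → loss €0.
€477: truthful payoff €250, deviation payoff €0 → loss €250.
Total loss = €69 + €279 + €260 + €250 = €858.

€858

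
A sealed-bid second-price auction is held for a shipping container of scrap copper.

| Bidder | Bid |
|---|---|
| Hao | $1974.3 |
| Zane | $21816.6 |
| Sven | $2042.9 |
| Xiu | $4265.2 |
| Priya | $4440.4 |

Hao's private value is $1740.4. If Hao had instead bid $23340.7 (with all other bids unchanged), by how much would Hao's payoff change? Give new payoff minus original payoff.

The highest bid among the other bidders is $21816.6; Hao's bid doesn't change that.
Original bid $1974.3: Hao is not highest (top rival bid is $21816.6); payoff $0.
Alternative bid $23340.7: Hao is highest, pays the top rival bid $21816.6; payoff $1740.4 − $21816.6 = −$20076.2.
Change in payoff = −$20076.2 − ($0) = −$20076.2.

−$20076.2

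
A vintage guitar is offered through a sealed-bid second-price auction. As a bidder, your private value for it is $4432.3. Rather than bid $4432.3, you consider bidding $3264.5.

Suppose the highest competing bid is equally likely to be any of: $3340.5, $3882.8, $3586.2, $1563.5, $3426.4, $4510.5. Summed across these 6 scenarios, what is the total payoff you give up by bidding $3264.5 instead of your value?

The deviation costs you only when the competing bid falls strictly between $3264.5 and $4432.3; elsewhere both bids give the same outcome.
$3340.5: truthful payoff $1091.8, deviation payoff $0 → loss $1091.8.
$3882.8: truthful payoff $549.5, deviation payoff $0 → loss $549.5.
$3586.2: truthful payoff $846.1, deviation payoff $0 → loss $846.1.
$1563.5: outcomes coincide → loss $0.
$3426.4: truthful payoff $1005.9, deviation payoff $0 → loss $1005.9.
$4510.5: outcomes coincide → loss $0.
Total loss = $1091.8 + $549.5 + $846.1 + $1005.9 = $3493.3.

$3493.3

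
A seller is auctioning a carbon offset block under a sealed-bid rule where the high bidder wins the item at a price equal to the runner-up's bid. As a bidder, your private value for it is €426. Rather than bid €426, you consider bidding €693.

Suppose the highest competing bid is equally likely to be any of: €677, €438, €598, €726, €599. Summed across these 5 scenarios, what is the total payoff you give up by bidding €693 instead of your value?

The deviation costs you only when the competing bid falls strictly between €426 and €693; elsewhere both bids give the same outcome.
€677: truthful payoff €0, deviation payoff −€251 → loss €251.
€438: truthful payoff €0, deviation payoff −€12 → loss €12.
€598: truthful payoff €0, deviation payoff −€172 → loss €172.
€726: outcomes coincide → loss €0.
€599: truthful payoff €0, deviation payoff −€173 → loss €173.
Total loss = €251 + €12 + €172 + €173 = €608.

€608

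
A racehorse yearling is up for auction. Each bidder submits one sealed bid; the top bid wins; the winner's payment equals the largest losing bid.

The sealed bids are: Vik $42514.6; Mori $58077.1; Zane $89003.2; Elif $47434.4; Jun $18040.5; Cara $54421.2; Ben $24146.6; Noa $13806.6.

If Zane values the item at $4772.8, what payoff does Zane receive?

−$53304.3

Highest bid: Zane at $89003.2, so Zane wins.
Second-highest bid: Mori at $58077.1 — that is the price the winner pays.
Zane's payoff = value − price = $4772.8 − $58077.1 = −$53304.3.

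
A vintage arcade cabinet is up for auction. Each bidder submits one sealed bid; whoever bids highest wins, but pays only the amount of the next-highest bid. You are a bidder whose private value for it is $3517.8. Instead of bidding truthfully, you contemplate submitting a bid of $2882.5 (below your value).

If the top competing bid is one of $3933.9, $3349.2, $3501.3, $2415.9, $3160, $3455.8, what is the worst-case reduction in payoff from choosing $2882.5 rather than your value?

$3933.9: same outcome either way → loss $0.
$3349.2: truthful gives $168.6, deviation gives $0 → loss $168.6.
$3501.3: truthful gives $16.5, deviation gives $0 → loss $16.5.
$2415.9: same outcome either way → loss $0.
$3160: truthful gives $357.8, deviation gives $0 → loss $357.8.
$3455.8: truthful gives $62, deviation gives $0 → loss $62.
Maximum loss: $357.8.

$357.8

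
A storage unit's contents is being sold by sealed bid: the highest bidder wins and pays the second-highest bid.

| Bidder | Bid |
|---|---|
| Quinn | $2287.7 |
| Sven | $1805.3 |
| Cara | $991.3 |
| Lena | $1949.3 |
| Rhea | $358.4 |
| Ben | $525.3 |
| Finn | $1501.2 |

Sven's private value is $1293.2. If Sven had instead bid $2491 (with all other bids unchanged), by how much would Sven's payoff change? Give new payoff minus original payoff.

The highest bid among the other bidders is $2287.7; Sven's bid doesn't change that.
Original bid $1805.3: Sven is not highest (top rival bid is $2287.7); payoff $0.
Alternative bid $2491: Sven is highest, pays the top rival bid $2287.7; payoff $1293.2 − $2287.7 = −$994.5.
Change in payoff = −$994.5 − ($0) = −$994.5.

−$994.5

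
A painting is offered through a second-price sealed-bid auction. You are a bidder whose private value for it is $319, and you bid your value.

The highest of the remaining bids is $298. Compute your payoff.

Your bid $319 exceeds the highest competing bid $298, so you win.
In a second-price auction the winner pays the second-highest bid, $298.
Payoff = value − price = $319 − $298 = $21.

$21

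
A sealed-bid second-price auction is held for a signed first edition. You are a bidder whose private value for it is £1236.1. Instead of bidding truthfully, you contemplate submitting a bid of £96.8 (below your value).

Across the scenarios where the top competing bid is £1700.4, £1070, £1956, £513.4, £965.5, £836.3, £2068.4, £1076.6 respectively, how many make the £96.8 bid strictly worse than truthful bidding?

The deviation hurts exactly when the highest competing bid lies strictly between £96.8 and £1236.1 — underbidding then forfeits a profitable win.
£1700.4: above both → same outcome either way.
£1070: inside the interval → strictly worse (loss £166.1).
£1956: above both → same outcome either way.
£513.4: inside the interval → strictly worse (loss £722.7).
£965.5: inside the interval → strictly worse (loss £270.6).
£836.3: inside the interval → strictly worse (loss £399.8).
£2068.4: above both → same outcome either way.
£1076.6: inside the interval → strictly worse (loss £159.5).
Count: 5.

5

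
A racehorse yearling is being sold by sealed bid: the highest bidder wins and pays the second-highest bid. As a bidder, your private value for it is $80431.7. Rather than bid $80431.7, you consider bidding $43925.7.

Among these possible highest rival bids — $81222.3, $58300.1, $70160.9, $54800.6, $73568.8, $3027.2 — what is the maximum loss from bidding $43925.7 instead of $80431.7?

$25631.1

$81222.3: same outcome either way → loss $0.
$58300.1: truthful gives $22131.6, deviation gives $0 → loss $22131.6.
$70160.9: truthful gives $10270.8, deviation gives $0 → loss $10270.8.
$54800.6: truthful gives $25631.1, deviation gives $0 → loss $25631.1.
$73568.8: truthful gives $6862.9, deviation gives $0 → loss $6862.9.
$3027.2: same outcome either way → loss $0.
Maximum loss: $25631.1.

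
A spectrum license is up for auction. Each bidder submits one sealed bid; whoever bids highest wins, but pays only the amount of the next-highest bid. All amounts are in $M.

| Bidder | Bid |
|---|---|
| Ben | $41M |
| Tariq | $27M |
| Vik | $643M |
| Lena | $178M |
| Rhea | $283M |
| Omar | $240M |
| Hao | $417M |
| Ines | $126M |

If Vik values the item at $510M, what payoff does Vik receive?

$93M

Highest bid: Vik at $643M, so Vik wins.
Second-highest bid: Hao at $417M — that is the price the winner pays.
Vik's payoff = value − price = $510M − $417M = $93M.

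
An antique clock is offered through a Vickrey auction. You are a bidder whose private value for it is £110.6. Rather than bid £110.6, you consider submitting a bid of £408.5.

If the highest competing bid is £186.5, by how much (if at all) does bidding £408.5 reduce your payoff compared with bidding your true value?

Bidding your value £110.6: you lose (since £110.6 < £186.5). Payoff £0.
Bidding £408.5: you win and pay £186.5. Payoff £110.6 − £186.5 = −£75.9.
The competing bid £186.5 lies between your value and your inflated bid, so overbidding wins an item priced above your value.
Loss from deviating = £0 − (−£75.9) = £75.9.

£75.9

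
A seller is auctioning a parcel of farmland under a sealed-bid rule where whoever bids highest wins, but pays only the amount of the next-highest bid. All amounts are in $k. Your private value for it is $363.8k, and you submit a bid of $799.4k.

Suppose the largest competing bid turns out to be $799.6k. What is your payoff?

$0k

Your bid $799.4k is below the highest competing bid $799.6k, so you lose.
A losing bidder pays nothing and receives nothing: payoff = $0k.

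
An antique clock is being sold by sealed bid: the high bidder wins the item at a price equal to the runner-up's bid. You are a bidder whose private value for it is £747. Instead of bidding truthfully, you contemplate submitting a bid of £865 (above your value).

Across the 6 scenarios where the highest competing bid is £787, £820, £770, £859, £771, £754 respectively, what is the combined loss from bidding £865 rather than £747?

The deviation costs you only when the competing bid falls strictly between £747 and £865; elsewhere both bids give the same outcome.
£787: truthful payoff £0, deviation payoff −£40 → loss £40.
£820: truthful payoff £0, deviation payoff −£73 → loss £73.
£770: truthful payoff £0, deviation payoff −£23 → loss £23.
£859: truthful payoff £0, deviation payoff −£112 → loss £112.
£771: truthful payoff £0, deviation payoff −£24 → loss £24.
£754: truthful payoff £0, deviation payoff −£7 → loss £7.
Total loss = £40 + £73 + £23 + £112 + £24 + £7 = £279.

£279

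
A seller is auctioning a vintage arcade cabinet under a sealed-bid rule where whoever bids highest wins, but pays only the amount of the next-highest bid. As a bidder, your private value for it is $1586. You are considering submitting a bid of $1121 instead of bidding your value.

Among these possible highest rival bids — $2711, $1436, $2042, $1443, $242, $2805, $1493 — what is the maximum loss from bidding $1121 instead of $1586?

$2711: same outcome either way → loss $0.
$1436: truthful gives $150, deviation gives $0 → loss $150.
$2042: same outcome either way → loss $0.
$1443: truthful gives $143, deviation gives $0 → loss $143.
$242: same outcome either way → loss $0.
$2805: same outcome either way → loss $0.
$1493: truthful gives $93, deviation gives $0 → loss $93.
Maximum loss: $150.

$150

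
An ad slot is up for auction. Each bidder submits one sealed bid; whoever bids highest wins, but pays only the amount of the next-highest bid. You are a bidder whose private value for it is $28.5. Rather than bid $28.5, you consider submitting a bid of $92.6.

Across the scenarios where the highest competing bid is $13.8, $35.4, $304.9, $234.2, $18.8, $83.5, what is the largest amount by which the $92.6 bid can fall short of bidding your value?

$55

$13.8: same outcome either way → loss $0.
$35.4: truthful gives $0, deviation gives −$6.9 → loss $6.9.
$304.9: same outcome either way → loss $0.
$234.2: same outcome either way → loss $0.
$18.8: same outcome either way → loss $0.
$83.5: truthful gives $0, deviation gives −$55 → loss $55.
Maximum loss: $55.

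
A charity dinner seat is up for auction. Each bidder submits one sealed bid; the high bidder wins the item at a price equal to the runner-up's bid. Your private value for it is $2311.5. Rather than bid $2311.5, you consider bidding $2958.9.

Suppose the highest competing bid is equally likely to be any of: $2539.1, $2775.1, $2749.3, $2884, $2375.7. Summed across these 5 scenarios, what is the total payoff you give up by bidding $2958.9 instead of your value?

$1765.7

The deviation costs you only when the competing bid falls strictly between $2311.5 and $2958.9; elsewhere both bids give the same outcome.
$2539.1: truthful payoff $0, deviation payoff −$227.6 → loss $227.6.
$2775.1: truthful payoff $0, deviation payoff −$463.6 → loss $463.6.
$2749.3: truthful payoff $0, deviation payoff −$437.8 → loss $437.8.
$2884: truthful payoff $0, deviation payoff −$572.5 → loss $572.5.
$2375.7: truthful payoff $0, deviation payoff −$64.2 → loss $64.2.
Total loss = $227.6 + $463.6 + $437.8 + $572.5 + $64.2 = $1765.7.
Because the price is fixed by the runner-up's bid, deviating from your value can only change a good outcome into a bad one — never the reverse.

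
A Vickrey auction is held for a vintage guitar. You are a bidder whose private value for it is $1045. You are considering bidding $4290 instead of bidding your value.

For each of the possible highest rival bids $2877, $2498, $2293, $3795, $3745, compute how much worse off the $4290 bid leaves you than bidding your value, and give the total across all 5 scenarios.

The deviation costs you only when the competing bid falls strictly between $1045 and $4290; elsewhere both bids give the same outcome.
$2877: truthful payoff $0, deviation payoff −$1832 → loss $1832.
$2498: truthful payoff $0, deviation payoff −$1453 → loss $1453.
$2293: truthful payoff $0, deviation payoff −$1248 → loss $1248.
$3795: truthful payoff $0, deviation payoff −$2750 → loss $2750.
$3745: truthful payoff $0, deviation payoff −$2700 → loss $2700.
Total loss = $1832 + $1453 + $1248 + $2750 + $2700 = $9983.

$9983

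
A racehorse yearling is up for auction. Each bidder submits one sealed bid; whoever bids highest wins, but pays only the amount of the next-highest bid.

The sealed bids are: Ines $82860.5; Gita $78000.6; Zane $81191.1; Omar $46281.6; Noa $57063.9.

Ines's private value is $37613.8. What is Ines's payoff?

Highest bid: Ines at $82860.5, so Ines wins.
Second-highest bid: Zane at $81191.1 — that is the price the winner pays.
Ines's payoff = value − price = $37613.8 − $81191.1 = −$43577.3.

−$43577.3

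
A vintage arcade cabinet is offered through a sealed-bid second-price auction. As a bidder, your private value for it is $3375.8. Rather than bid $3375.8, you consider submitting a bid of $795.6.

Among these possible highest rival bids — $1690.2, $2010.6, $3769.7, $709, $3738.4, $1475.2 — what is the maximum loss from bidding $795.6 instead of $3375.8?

$1900.6

$1690.2: truthful gives $1685.6, deviation gives $0 → loss $1685.6.
$2010.6: truthful gives $1365.2, deviation gives $0 → loss $1365.2.
$3769.7: same outcome either way → loss $0.
$709: same outcome either way → loss $0.
$3738.4: same outcome either way → loss $0.
$1475.2: truthful gives $1900.6, deviation gives $0 → loss $1900.6.
Maximum loss: $1900.6.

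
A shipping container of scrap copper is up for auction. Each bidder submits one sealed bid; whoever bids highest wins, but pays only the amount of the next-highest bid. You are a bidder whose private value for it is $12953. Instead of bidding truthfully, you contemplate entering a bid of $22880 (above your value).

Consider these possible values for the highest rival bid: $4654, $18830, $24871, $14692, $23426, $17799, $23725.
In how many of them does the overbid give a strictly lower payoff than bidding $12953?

The deviation hurts exactly when the highest competing bid lies strictly between $12953 and $22880 — overbidding then wins at a price above your value.
$4654: below both → same outcome either way.
$18830: inside the interval → strictly worse (loss $5877).
$24871: above both → same outcome either way.
$14692: inside the interval → strictly worse (loss $1739).
$23426: above both → same outcome either way.
$17799: inside the interval → strictly worse (loss $4846).
$23725: above both → same outcome either way.
Count: 3.

3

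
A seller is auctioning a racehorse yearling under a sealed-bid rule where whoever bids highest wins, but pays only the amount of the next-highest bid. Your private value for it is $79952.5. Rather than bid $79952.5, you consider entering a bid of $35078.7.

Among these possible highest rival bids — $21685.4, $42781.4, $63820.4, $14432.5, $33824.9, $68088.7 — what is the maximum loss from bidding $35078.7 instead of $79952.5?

$37171.1

$21685.4: same outcome either way → loss $0.
$42781.4: truthful gives $37171.1, deviation gives $0 → loss $37171.1.
$63820.4: truthful gives $16132.1, deviation gives $0 → loss $16132.1.
$14432.5: same outcome either way → loss $0.
$33824.9: same outcome either way → loss $0.
$68088.7: truthful gives $11863.8, deviation gives $0 → loss $11863.8.
Maximum loss: $37171.1.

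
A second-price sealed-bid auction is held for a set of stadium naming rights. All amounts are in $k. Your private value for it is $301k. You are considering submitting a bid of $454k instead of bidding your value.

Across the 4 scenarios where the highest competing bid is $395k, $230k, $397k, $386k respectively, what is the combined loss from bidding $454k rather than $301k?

$275k

The deviation costs you only when the competing bid falls strictly between $301k and $454k; elsewhere both bids give the same outcome.
$395k: truthful payoff $0k, deviation payoff −$94k → loss $94k.
$230k: outcomes coincide → loss $0k.
$397k: truthful payoff $0k, deviation payoff −$96k → loss $96k.
$386k: truthful payoff $0k, deviation payoff −$85k → loss $85k.
Total loss = $94k + $96k + $85k = $275k.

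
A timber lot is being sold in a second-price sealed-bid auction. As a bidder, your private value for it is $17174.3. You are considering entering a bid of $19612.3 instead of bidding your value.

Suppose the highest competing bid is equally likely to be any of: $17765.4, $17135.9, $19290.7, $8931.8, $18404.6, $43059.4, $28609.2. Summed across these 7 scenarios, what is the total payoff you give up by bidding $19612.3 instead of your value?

The deviation costs you only when the competing bid falls strictly between $17174.3 and $19612.3; elsewhere both bids give the same outcome.
$17765.4: truthful payoff $0, deviation payoff −$591.1 → loss $591.1.
$17135.9: outcomes coincide → loss $0.
$19290.7: truthful payoff $0, deviation payoff −$2116.4 → loss $2116.4.
$8931.8: outcomes coincide → loss $0.
$18404.6: truthful payoff $0, deviation payoff −$1230.3 → loss $1230.3.
$43059.4: outcomes coincide → loss $0.
$28609.2: outcomes coincide → loss $0.
Total loss = $591.1 + $2116.4 + $1230.3 = $3937.8.

$3937.8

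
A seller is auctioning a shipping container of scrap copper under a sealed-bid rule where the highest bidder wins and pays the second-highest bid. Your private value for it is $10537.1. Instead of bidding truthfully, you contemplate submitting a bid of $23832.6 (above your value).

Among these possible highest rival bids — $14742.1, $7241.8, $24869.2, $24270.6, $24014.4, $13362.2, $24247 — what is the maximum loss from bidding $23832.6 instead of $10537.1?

$4205

$14742.1: truthful gives $0, deviation gives −$4205 → loss $4205.
$7241.8: same outcome either way → loss $0.
$24869.2: same outcome either way → loss $0.
$24270.6: same outcome either way → loss $0.
$24014.4: same outcome either way → loss $0.
$13362.2: truthful gives $0, deviation gives −$2825.1 → loss $2825.1.
$24247: same outcome either way → loss $0.
Maximum loss: $4205.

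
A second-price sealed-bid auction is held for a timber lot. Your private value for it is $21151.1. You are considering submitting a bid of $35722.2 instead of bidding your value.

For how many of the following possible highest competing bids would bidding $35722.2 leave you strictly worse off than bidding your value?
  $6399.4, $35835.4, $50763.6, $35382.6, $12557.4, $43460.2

The deviation hurts exactly when the highest competing bid lies strictly between $21151.1 and $35722.2 — overbidding then wins at a price above your value.
$6399.4: below both → same outcome either way.
$35835.4: above both → same outcome either way.
$50763.6: above both → same outcome either way.
$35382.6: inside the interval → strictly worse (loss $14231.5).
$12557.4: below both → same outcome either way.
$43460.2: above both → same outcome either way.
Count: 1.

1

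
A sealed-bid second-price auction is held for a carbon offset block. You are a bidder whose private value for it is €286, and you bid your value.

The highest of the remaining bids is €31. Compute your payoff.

Your bid €286 exceeds the highest competing bid €31, so you win.
In a second-price auction the winner pays the second-highest bid, €31.
Payoff = value − price = €286 − €31 = €255.

€255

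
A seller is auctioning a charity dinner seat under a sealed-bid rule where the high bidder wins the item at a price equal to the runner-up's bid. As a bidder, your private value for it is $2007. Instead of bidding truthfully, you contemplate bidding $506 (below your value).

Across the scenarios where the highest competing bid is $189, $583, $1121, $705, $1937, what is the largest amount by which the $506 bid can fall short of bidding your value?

$189: same outcome either way → loss $0.
$583: truthful gives $1424, deviation gives $0 → loss $1424.
$1121: truthful gives $886, deviation gives $0 → loss $886.
$705: truthful gives $1302, deviation gives $0 → loss $1302.
$1937: truthful gives $70, deviation gives $0 → loss $70.
Maximum loss: $1424.

$1424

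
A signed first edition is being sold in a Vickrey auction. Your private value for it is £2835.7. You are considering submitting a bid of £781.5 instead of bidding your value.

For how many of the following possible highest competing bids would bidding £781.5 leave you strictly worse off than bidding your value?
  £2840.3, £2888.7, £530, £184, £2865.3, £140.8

The deviation hurts exactly when the highest competing bid lies strictly between £781.5 and £2835.7 — underbidding then forfeits a profitable win.
£2840.3: above both → same outcome either way.
£2888.7: above both → same outcome either way.
£530: below both → same outcome either way.
£184: below both → same outcome either way.
£2865.3: above both → same outcome either way.
£140.8: below both → same outcome either way.
Count: 0.

0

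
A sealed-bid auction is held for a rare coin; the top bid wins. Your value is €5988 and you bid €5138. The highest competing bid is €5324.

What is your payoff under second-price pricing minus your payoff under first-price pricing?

Your bid €5138 is below €5324, so you lose under either rule.
Payoff is €0 in both cases; difference = €0.

€0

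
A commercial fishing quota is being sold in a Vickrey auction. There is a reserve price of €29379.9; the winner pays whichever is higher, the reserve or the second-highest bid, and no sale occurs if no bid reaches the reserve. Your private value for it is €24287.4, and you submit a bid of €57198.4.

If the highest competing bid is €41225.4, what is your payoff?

Your bid €57198.4 is the highest and exceeds the reserve.
Price = max(second-highest bid, reserve) = max(€41225.4, €29379.9) = €41225.4.
Payoff = €24287.4 − €41225.4 = −€16938.

−€16938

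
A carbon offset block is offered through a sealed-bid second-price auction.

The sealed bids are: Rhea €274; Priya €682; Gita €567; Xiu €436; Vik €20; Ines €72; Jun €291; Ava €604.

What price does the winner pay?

€604

Highest bid: Priya at €682, so Priya wins.
Second-highest bid: Ava at €604 — that is the price the winner pays.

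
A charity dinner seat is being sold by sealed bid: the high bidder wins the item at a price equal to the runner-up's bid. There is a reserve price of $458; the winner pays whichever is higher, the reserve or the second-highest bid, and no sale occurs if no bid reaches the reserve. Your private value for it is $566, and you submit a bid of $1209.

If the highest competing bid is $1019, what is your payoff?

−$453

Your bid $1209 is the highest and exceeds the reserve.
Price = max(second-highest bid, reserve) = max($1019, $458) = $1019.
Payoff = $566 − $1019 = −$453.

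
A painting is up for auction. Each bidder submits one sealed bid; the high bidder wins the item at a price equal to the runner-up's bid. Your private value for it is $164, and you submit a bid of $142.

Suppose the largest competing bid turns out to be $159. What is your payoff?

Your bid $142 is below the highest competing bid $159, so you lose.
A losing bidder pays nothing and receives nothing: payoff = $0.

$0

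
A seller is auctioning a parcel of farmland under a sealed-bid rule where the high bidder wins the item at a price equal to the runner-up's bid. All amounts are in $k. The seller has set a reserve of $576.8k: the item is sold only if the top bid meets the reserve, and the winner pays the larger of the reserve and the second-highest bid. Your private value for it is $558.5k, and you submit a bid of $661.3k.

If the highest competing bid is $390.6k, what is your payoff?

−$18.3k

Your bid $661.3k is the highest and exceeds the reserve.
Price = max(second-highest bid, reserve) = max($390.6k, $576.8k) = $576.8k.
Payoff = $558.5k − $576.8k = −$18.3k.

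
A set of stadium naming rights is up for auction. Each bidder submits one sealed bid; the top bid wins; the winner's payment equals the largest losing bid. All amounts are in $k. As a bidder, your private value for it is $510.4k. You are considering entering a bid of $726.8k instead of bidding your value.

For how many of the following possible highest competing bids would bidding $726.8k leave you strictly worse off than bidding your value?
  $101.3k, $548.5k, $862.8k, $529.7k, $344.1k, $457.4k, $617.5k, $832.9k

3

The deviation hurts exactly when the highest competing bid lies strictly between $510.4k and $726.8k — overbidding then wins at a price above your value.
$101.3k: below both → same outcome either way.
$548.5k: inside the interval → strictly worse (loss $38.1k).
$862.8k: above both → same outcome either way.
$529.7k: inside the interval → strictly worse (loss $19.3k).
$344.1k: below both → same outcome either way.
$457.4k: below both → same outcome either way.
$617.5k: inside the interval → strictly worse (loss $107.1k).
$832.9k: above both → same outcome either way.
Count: 3.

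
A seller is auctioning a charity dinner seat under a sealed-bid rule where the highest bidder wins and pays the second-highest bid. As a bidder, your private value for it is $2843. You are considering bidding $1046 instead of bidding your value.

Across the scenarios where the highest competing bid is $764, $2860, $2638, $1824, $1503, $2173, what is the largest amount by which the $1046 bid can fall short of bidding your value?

$1340

$764: same outcome either way → loss $0.
$2860: same outcome either way → loss $0.
$2638: truthful gives $205, deviation gives $0 → loss $205.
$1824: truthful gives $1019, deviation gives $0 → loss $1019.
$1503: truthful gives $1340, deviation gives $0 → loss $1340.
$2173: truthful gives $670, deviation gives $0 → loss $670.
Maximum loss: $1340.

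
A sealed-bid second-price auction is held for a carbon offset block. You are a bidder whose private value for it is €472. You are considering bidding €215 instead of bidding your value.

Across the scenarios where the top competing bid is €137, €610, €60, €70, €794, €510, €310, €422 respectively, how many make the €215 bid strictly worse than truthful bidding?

The deviation hurts exactly when the highest competing bid lies strictly between €215 and €472 — underbidding then forfeits a profitable win.
€137: below both → same outcome either way.
€610: above both → same outcome either way.
€60: below both → same outcome either way.
€70: below both → same outcome either way.
€794: above both → same outcome either way.
€510: above both → same outcome either way.
€310: inside the interval → strictly worse (loss €162).
€422: inside the interval → strictly worse (loss €50).
Count: 2.

2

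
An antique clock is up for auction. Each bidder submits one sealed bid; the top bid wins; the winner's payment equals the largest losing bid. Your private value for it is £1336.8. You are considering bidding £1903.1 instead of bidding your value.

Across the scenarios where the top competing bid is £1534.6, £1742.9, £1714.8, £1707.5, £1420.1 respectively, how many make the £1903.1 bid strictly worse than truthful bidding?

The deviation hurts exactly when the highest competing bid lies strictly between £1336.8 and £1903.1 — overbidding then wins at a price above your value.
£1534.6: inside the interval → strictly worse (loss £197.8).
£1742.9: inside the interval → strictly worse (loss £406.1).
£1714.8: inside the interval → strictly worse (loss £378).
£1707.5: inside the interval → strictly worse (loss £370.7).
£1420.1: inside the interval → strictly worse (loss £83.3).
Count: 5.

5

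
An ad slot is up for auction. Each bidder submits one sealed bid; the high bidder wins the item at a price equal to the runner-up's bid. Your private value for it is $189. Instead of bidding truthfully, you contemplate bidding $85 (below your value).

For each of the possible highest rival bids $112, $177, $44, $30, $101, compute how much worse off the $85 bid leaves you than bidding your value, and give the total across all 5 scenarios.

$177

The deviation costs you only when the competing bid falls strictly between $85 and $189; elsewhere both bids give the same outcome.
$112: truthful payoff $77, deviation payoff $0 → loss $77.
$177: truthful payoff $12, deviation payoff $0 → loss $12.
$44: outcomes coincide → loss $0.
$30: outcomes coincide → loss $0.
$101: truthful payoff $88, deviation payoff $0 → loss $88.
Total loss = $77 + $12 + $88 = $177.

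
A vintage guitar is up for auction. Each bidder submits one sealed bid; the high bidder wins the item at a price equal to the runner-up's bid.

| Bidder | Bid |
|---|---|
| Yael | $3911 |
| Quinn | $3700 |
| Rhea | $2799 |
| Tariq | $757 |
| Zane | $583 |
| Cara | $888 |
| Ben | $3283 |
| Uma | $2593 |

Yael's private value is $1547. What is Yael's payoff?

Highest bid: Yael at $3911, so Yael wins.
Second-highest bid: Quinn at $3700 — that is the price the winner pays.
Yael's payoff = value − price = $1547 − $3700 = −$2153.

−$2153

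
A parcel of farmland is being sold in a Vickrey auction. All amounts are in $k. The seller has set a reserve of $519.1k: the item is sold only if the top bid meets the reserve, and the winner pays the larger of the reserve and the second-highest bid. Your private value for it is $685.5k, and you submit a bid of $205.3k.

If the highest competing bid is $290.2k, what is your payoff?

Your bid $205.3k is below the highest competing bid $290.2k, so you lose. Payoff $0k.

$0k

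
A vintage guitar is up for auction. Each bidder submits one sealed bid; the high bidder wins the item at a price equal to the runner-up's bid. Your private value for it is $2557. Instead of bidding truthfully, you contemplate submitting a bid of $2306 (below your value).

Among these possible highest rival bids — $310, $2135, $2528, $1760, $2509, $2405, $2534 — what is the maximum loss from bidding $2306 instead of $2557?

$152

$310: same outcome either way → loss $0.
$2135: same outcome either way → loss $0.
$2528: truthful gives $29, deviation gives $0 → loss $29.
$1760: same outcome either way → loss $0.
$2509: truthful gives $48, deviation gives $0 → loss $48.
$2405: truthful gives $152, deviation gives $0 → loss $152.
$2534: truthful gives $23, deviation gives $0 → loss $23.
Maximum loss: $152.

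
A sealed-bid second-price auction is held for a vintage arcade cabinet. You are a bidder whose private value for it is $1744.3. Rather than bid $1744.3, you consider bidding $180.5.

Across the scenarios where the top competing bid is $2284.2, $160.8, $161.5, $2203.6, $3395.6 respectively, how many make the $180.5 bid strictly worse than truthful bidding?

The deviation hurts exactly when the highest competing bid lies strictly between $180.5 and $1744.3 — underbidding then forfeits a profitable win.
$2284.2: above both → same outcome either way.
$160.8: below both → same outcome either way.
$161.5: below both → same outcome either way.
$2203.6: above both → same outcome either way.
$3395.6: above both → same outcome either way.
Count: 0.

0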